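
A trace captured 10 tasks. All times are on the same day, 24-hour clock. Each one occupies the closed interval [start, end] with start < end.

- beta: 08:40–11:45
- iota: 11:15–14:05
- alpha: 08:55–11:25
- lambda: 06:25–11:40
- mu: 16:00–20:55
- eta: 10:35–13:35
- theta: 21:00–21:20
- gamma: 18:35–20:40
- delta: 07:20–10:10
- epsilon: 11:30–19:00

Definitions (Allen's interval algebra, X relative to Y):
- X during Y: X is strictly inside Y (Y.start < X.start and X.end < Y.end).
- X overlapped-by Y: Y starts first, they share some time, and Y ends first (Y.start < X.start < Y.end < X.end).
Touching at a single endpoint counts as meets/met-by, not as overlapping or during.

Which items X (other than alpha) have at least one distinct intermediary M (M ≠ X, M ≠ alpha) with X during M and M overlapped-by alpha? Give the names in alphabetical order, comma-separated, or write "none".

none

Target alpha = [08:55, 11:25].
Intermediaries M with M overlapped-by alpha: eta, iota.
Via eta — items with X during eta: none.
Via iota — items with X during iota: none.
Union: none.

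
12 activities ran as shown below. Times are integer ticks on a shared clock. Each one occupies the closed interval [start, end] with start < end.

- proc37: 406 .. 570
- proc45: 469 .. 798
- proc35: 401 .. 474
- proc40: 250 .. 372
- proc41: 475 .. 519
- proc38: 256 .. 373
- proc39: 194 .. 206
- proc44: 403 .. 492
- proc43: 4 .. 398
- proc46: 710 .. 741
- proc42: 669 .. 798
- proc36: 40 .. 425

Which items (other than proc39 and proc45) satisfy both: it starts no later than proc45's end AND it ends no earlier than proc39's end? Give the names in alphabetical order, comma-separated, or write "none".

Conditions: its start is no later than proc45's end (X.start <= 798) AND its end is no earlier than proc39's end (X.end >= 206).
proc35: start 401 <= 798? ✓; end 474 >= 206? ✓ → yes.
proc36: start 40 <= 798? ✓; end 425 >= 206? ✓ → yes.
proc37: start 406 <= 798? ✓; end 570 >= 206? ✓ → yes.
proc38: start 256 <= 798? ✓; end 373 >= 206? ✓ → yes.
proc40: start 250 <= 798? ✓; end 372 >= 206? ✓ → yes.
proc41: start 475 <= 798? ✓; end 519 >= 206? ✓ → yes.
proc42: start 669 <= 798? ✓; end 798 >= 206? ✓ → yes.
proc43: start 4 <= 798? ✓; end 398 >= 206? ✓ → yes.
proc44: start 403 <= 798? ✓; end 492 >= 206? ✓ → yes.
proc46: start 710 <= 798? ✓; end 741 >= 206? ✓ → yes.
Result: proc35, proc36, proc37, proc38, proc40, proc41, proc42, proc43, proc44, proc46.

proc35, proc36, proc37, proc38, proc40, proc41, proc42, proc43, proc44, proc46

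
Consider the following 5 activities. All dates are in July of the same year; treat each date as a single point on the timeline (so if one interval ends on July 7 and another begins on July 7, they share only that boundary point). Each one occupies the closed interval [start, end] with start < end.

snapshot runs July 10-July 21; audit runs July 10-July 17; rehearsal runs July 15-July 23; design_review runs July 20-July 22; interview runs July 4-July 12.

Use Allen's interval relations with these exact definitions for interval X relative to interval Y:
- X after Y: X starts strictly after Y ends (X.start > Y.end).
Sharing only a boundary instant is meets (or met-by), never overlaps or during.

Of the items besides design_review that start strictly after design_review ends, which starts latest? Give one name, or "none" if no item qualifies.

none

Target design_review = [July 20, July 22].
audit [July 10, July 17] → before → excluded.
interview [July 4, July 12] → before → excluded.
rehearsal [July 15, July 23] → contains → excluded.
snapshot [July 10, July 21] → overlaps → excluded.
No candidates → none.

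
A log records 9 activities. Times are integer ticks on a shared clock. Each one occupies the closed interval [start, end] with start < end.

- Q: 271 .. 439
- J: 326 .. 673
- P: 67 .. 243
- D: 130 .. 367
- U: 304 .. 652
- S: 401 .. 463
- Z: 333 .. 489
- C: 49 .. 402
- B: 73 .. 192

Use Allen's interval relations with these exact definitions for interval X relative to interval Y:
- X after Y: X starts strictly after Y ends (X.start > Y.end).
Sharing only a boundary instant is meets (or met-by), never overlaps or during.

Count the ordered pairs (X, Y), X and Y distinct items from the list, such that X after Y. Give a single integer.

Checking all 72 ordered pairs for relation 'after'; matching pairs in alphabetical order:
(J, B): J after B ✓
(J, P): J after P ✓
(Q, B): Q after B ✓
(Q, P): Q after P ✓
(S, B): S after B ✓
(S, D): S after D ✓
(S, P): S after P ✓
(U, B): U after B ✓
(U, P): U after P ✓
(Z, B): Z after B ✓
(Z, P): Z after P ✓
Count: 11.

11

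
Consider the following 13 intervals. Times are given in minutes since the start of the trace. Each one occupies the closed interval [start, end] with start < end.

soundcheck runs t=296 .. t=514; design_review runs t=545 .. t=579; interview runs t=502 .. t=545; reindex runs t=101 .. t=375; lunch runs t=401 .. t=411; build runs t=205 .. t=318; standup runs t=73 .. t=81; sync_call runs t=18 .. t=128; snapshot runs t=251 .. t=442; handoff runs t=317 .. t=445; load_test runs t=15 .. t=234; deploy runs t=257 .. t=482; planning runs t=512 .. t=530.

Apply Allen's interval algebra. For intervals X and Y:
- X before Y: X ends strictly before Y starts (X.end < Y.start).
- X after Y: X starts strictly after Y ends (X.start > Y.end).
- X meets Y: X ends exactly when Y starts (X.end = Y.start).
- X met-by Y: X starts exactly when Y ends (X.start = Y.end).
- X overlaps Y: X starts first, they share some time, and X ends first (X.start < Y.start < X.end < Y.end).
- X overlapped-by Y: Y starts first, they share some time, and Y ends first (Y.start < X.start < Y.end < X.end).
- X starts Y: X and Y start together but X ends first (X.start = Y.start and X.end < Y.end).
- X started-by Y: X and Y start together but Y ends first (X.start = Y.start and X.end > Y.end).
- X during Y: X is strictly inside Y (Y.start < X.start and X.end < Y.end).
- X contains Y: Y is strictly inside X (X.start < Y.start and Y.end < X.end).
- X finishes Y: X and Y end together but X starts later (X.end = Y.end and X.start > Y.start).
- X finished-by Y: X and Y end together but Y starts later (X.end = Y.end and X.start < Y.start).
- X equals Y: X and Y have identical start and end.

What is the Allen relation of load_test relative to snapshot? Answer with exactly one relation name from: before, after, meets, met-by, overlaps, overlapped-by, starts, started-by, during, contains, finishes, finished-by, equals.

load_test = [t=15, t=234]; snapshot = [t=251, t=442].
Compare endpoints: load_test.start < snapshot.start, load_test.start < snapshot.end, load_test.end < snapshot.start, load_test.end < snapshot.end.
That pattern is 'before'.

before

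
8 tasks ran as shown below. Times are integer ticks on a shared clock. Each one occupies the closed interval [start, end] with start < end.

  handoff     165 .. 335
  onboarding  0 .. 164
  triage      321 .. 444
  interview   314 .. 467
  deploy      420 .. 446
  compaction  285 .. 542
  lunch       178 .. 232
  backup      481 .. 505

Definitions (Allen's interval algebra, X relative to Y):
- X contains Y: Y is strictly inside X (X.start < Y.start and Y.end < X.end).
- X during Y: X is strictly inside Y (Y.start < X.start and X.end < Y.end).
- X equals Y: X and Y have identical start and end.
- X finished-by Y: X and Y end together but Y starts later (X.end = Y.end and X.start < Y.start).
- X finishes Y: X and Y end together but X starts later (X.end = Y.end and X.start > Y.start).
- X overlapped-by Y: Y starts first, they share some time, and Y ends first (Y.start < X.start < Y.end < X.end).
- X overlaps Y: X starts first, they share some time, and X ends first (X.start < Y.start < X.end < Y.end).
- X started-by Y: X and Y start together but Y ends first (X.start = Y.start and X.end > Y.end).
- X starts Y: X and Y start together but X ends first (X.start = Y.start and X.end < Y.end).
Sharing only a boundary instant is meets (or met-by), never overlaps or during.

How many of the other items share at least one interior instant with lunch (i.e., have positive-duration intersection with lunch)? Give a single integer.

Target lunch = [178, 232].
backup [481, 505] → after → no.
compaction [285, 542] → after → no.
deploy [420, 446] → after → no.
handoff [165, 335] → contains → counts.
interview [314, 467] → after → no.
onboarding [0, 164] → before → no.
triage [321, 444] → after → no.
Total: 1.

1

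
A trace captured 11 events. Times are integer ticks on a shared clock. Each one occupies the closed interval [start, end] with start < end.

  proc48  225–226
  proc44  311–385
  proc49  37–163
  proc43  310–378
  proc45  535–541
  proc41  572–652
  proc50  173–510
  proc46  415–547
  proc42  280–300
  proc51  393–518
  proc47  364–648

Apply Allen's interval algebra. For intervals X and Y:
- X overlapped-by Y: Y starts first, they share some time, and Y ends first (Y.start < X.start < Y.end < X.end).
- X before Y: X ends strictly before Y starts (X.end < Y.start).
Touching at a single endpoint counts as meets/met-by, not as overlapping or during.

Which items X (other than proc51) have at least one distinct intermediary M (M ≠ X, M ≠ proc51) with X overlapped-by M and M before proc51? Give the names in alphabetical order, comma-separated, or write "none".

proc44, proc47

Target proc51 = [393, 518].
Intermediaries M with M before proc51: proc42, proc43, proc44, proc48, proc49.
Via proc42 — items with X overlapped-by proc42: none.
Via proc43 — items with X overlapped-by proc43: proc44, proc47.
Via proc44 — items with X overlapped-by proc44: proc47.
Via proc48 — items with X overlapped-by proc48: none.
Via proc49 — items with X overlapped-by proc49: none.
Union: proc44, proc47.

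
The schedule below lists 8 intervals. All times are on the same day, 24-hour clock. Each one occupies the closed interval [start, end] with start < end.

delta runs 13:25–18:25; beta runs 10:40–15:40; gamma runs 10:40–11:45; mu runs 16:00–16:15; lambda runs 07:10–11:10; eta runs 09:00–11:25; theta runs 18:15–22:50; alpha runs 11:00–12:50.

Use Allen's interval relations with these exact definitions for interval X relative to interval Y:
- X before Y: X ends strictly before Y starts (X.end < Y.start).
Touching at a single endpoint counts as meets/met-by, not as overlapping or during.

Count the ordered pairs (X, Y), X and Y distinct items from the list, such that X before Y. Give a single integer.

15

Checking all 56 ordered pairs for relation 'before'; matching pairs in alphabetical order:
(alpha, delta): alpha before delta ✓
(alpha, mu): alpha before mu ✓
(alpha, theta): alpha before theta ✓
(beta, mu): beta before mu ✓
(beta, theta): beta before theta ✓
(eta, delta): eta before delta ✓
(eta, mu): eta before mu ✓
(eta, theta): eta before theta ✓
(gamma, delta): gamma before delta ✓
(gamma, mu): gamma before mu ✓
(gamma, theta): gamma before theta ✓
(lambda, delta): lambda before delta ✓
(lambda, mu): lambda before mu ✓
(lambda, theta): lambda before theta ✓
(mu, theta): mu before theta ✓
Count: 15.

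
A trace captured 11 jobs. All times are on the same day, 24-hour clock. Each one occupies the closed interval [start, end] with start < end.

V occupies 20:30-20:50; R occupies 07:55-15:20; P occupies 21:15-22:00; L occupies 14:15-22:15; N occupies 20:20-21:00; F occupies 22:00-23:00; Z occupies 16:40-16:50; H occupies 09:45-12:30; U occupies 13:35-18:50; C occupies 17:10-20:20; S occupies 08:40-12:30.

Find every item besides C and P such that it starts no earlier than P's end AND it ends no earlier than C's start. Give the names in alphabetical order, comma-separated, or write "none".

F

Conditions: its start is no earlier than P's end (X.start >= 22:00) AND its end is no earlier than C's start (X.end >= 17:10).
F: start 22:00 >= 22:00? ✓; end 23:00 >= 17:10? ✓ → yes.
H: start 09:45 >= 22:00? ✗; end 12:30 >= 17:10? ✗ → no.
L: start 14:15 >= 22:00? ✗; end 22:15 >= 17:10? ✓ → no.
N: start 20:20 >= 22:00? ✗; end 21:00 >= 17:10? ✓ → no.
R: start 07:55 >= 22:00? ✗; end 15:20 >= 17:10? ✗ → no.
S: start 08:40 >= 22:00? ✗; end 12:30 >= 17:10? ✗ → no.
U: start 13:35 >= 22:00? ✗; end 18:50 >= 17:10? ✓ → no.
V: start 20:30 >= 22:00? ✗; end 20:50 >= 17:10? ✓ → no.
Z: start 16:40 >= 22:00? ✗; end 16:50 >= 17:10? ✗ → no.
Result: F.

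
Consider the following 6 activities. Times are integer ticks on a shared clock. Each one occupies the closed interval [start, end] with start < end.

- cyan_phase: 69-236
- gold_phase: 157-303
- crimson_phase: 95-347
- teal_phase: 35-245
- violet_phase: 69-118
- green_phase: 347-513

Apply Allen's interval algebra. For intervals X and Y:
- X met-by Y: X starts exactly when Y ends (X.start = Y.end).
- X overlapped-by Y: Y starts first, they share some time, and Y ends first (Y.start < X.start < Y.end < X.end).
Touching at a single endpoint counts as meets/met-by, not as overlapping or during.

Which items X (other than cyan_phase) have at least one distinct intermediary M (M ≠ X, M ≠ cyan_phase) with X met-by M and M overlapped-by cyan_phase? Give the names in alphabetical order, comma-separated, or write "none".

green_phase

Target cyan_phase = [69, 236].
Intermediaries M with M overlapped-by cyan_phase: crimson_phase, gold_phase.
Via crimson_phase — items with X met-by crimson_phase: green_phase.
Via gold_phase — items with X met-by gold_phase: none.
Union: green_phase.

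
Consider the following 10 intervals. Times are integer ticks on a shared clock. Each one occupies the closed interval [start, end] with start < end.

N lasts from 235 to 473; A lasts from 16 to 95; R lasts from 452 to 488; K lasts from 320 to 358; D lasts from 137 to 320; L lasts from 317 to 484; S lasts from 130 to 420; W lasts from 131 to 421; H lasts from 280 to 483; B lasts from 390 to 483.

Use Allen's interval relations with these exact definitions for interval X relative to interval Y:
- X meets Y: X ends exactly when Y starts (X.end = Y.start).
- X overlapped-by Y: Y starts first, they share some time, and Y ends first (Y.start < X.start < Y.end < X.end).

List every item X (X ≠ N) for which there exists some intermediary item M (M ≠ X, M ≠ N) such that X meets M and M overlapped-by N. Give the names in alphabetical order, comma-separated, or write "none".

none

Target N = [235, 473].
Intermediaries M with M overlapped-by N: B, H, L, R.
Via B — items with X meets B: none.
Via H — items with X meets H: none.
Via L — items with X meets L: none.
Via R — items with X meets R: none.
Union: none.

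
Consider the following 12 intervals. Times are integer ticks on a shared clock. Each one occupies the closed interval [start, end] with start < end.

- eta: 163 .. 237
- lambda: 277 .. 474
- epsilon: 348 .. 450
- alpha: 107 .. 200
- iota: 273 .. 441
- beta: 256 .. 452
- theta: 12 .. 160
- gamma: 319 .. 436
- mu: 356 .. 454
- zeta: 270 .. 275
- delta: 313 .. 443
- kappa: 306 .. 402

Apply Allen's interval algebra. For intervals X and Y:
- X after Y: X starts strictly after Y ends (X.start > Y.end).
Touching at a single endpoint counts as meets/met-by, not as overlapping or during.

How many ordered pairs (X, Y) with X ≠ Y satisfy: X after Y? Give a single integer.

Checking all 132 ordered pairs for relation 'after'; matching pairs in alphabetical order:
(beta, alpha): beta after alpha ✓
(beta, eta): beta after eta ✓
(beta, theta): beta after theta ✓
(delta, alpha): delta after alpha ✓
(delta, eta): delta after eta ✓
(delta, theta): delta after theta ✓
(delta, zeta): delta after zeta ✓
(epsilon, alpha): epsilon after alpha ✓
(epsilon, eta): epsilon after eta ✓
(epsilon, theta): epsilon after theta ✓
(epsilon, zeta): epsilon after zeta ✓
(eta, theta): eta after theta ✓
(gamma, alpha): gamma after alpha ✓
(gamma, eta): gamma after eta ✓
(gamma, theta): gamma after theta ✓
(gamma, zeta): gamma after zeta ✓
(iota, alpha): iota after alpha ✓
(iota, eta): iota after eta ✓
(iota, theta): iota after theta ✓
(kappa, alpha): kappa after alpha ✓
(kappa, eta): kappa after eta ✓
(kappa, theta): kappa after theta ✓
(kappa, zeta): kappa after zeta ✓
(lambda, alpha): lambda after alpha ✓
... plus 10 further pairs not listed.
Count: 34.

34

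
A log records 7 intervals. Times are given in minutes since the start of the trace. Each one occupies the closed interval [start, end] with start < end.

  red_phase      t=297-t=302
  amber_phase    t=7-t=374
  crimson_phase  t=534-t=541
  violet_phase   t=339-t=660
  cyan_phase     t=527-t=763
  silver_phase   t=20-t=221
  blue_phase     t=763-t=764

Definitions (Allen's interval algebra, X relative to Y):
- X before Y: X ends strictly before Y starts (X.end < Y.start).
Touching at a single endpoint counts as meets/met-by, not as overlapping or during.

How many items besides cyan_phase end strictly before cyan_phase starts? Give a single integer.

3

Target cyan_phase = [t=527, t=763].
amber_phase [t=7, t=374] → before → counts.
blue_phase [t=763, t=764] → met-by → no.
crimson_phase [t=534, t=541] → during → no.
red_phase [t=297, t=302] → before → counts.
silver_phase [t=20, t=221] → before → counts.
violet_phase [t=339, t=660] → overlaps → no.
Total: 3.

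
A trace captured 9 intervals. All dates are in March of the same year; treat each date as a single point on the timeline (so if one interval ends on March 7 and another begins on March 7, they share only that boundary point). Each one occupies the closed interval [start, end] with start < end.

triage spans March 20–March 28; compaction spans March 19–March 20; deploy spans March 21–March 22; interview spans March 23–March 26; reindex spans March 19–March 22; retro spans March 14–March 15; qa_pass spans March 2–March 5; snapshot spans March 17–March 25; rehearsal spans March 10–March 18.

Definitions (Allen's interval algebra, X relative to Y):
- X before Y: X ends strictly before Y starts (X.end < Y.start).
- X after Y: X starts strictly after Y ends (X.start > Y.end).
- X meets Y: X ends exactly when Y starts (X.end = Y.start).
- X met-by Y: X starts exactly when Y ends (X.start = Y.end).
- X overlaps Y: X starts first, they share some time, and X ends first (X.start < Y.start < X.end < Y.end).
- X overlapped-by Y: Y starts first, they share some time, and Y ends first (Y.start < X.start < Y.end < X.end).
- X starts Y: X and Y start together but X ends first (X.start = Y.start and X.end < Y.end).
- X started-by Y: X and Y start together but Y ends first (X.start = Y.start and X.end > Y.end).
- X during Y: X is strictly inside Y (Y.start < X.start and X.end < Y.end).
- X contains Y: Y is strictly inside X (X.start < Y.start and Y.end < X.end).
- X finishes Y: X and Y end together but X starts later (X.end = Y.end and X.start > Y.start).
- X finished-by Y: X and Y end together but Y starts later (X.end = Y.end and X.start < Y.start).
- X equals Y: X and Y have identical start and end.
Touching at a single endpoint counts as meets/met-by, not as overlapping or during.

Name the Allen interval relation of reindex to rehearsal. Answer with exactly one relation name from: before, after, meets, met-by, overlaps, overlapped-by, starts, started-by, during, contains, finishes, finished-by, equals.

reindex = [March 19, March 22]; rehearsal = [March 10, March 18].
Compare endpoints: reindex.start > rehearsal.start, reindex.start > rehearsal.end, reindex.end > rehearsal.start, reindex.end > rehearsal.end.
That pattern is 'after'.

after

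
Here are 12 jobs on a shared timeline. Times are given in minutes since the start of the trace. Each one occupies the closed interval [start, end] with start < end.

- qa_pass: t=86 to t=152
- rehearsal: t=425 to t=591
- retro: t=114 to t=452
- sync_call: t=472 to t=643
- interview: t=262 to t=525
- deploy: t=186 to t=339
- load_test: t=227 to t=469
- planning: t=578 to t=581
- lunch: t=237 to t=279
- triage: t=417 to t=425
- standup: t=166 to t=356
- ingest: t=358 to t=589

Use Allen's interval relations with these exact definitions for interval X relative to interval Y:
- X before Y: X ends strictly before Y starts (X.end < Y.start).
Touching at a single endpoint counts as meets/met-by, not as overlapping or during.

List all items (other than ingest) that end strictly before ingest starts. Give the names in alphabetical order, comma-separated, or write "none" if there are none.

Target ingest = [t=358, t=589].
deploy [t=186, t=339] → before → yes.
interview [t=262, t=525] → overlaps → no.
load_test [t=227, t=469] → overlaps → no.
lunch [t=237, t=279] → before → yes.
planning [t=578, t=581] → during → no.
qa_pass [t=86, t=152] → before → yes.
rehearsal [t=425, t=591] → overlapped-by → no.
retro [t=114, t=452] → overlaps → no.
standup [t=166, t=356] → before → yes.
sync_call [t=472, t=643] → overlapped-by → no.
triage [t=417, t=425] → during → no.
Result: deploy, lunch, qa_pass, standup.

deploy, lunch, qa_pass, standup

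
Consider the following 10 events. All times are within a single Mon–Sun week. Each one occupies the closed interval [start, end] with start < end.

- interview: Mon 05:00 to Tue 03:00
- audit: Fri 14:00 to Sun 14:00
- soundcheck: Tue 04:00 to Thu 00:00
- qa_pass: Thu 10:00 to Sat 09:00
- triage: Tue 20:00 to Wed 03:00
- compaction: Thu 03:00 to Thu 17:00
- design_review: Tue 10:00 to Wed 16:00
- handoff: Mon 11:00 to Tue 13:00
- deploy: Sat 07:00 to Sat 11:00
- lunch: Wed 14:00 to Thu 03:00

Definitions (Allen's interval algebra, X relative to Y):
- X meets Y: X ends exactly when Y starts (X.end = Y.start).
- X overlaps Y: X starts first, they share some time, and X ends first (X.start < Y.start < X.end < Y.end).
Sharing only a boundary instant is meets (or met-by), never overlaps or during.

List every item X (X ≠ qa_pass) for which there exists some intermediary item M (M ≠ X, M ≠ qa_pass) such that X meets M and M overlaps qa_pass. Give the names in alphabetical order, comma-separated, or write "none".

lunch

Target qa_pass = [Thu 10:00, Sat 09:00].
Intermediaries M with M overlaps qa_pass: compaction.
Via compaction — items with X meets compaction: lunch.
Union: lunch.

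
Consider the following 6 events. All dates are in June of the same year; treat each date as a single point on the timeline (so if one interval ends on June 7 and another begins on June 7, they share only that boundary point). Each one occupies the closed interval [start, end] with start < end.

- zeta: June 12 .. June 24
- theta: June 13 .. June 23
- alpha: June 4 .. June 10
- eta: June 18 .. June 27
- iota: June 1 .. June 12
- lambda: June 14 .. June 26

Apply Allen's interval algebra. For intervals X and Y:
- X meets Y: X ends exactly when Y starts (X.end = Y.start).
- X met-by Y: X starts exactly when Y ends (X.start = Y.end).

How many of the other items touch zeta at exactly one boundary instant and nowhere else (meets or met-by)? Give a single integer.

1

Target zeta = [June 12, June 24].
alpha [June 4, June 10] → before → no.
eta [June 18, June 27] → overlapped-by → no.
iota [June 1, June 12] → meets → counts.
lambda [June 14, June 26] → overlapped-by → no.
theta [June 13, June 23] → during → no.
Total: 1.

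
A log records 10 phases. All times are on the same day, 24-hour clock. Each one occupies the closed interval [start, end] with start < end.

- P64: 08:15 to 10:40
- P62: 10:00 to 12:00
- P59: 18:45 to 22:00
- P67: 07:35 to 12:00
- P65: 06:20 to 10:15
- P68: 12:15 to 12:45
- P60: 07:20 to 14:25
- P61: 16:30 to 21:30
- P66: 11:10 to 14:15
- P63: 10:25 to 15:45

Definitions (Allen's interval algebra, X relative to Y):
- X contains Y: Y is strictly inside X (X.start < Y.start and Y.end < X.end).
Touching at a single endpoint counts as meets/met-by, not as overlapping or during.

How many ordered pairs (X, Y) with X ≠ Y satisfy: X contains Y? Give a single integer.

9

Checking all 90 ordered pairs for relation 'contains'; matching pairs in alphabetical order:
(P60, P62): P60 contains P62 ✓
(P60, P64): P60 contains P64 ✓
(P60, P66): P60 contains P66 ✓
(P60, P67): P60 contains P67 ✓
(P60, P68): P60 contains P68 ✓
(P63, P66): P63 contains P66 ✓
(P63, P68): P63 contains P68 ✓
(P66, P68): P66 contains P68 ✓
(P67, P64): P67 contains P64 ✓
Count: 9.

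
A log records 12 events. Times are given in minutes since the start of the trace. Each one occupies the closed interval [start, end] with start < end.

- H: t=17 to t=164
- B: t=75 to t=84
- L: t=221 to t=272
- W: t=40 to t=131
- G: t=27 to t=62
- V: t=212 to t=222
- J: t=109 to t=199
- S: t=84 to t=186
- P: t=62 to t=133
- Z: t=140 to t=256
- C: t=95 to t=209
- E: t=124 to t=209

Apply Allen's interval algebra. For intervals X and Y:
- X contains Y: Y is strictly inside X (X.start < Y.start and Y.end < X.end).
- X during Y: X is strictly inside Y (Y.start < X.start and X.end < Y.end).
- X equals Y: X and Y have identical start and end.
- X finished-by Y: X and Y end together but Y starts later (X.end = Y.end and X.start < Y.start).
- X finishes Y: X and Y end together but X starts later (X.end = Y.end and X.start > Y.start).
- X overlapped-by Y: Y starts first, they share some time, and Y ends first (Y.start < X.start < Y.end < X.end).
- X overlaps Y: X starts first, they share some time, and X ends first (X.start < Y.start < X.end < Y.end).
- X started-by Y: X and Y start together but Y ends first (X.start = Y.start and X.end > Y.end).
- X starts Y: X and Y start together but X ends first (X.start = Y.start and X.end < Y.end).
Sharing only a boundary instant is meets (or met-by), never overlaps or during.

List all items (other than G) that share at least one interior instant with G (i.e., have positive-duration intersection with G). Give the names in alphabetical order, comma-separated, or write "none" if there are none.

Target G = [t=27, t=62].
B [t=75, t=84] → after → no.
C [t=95, t=209] → after → no.
E [t=124, t=209] → after → no.
H [t=17, t=164] → contains → yes.
J [t=109, t=199] → after → no.
L [t=221, t=272] → after → no.
P [t=62, t=133] → met-by → no.
S [t=84, t=186] → after → no.
V [t=212, t=222] → after → no.
W [t=40, t=131] → overlapped-by → yes.
Z [t=140, t=256] → after → no.
Result: H, W.

H, W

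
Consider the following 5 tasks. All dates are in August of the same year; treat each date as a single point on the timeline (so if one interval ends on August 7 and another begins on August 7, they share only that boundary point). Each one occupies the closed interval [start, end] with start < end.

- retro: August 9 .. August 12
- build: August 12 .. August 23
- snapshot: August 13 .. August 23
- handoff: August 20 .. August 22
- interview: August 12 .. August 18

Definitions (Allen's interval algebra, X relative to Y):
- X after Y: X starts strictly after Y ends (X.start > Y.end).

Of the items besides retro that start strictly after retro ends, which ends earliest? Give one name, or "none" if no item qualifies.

handoff

Target retro = [August 9, August 12].
build [August 12, August 23] → met-by → excluded.
handoff [August 20, August 22] → after → candidate.
interview [August 12, August 18] → met-by → excluded.
snapshot [August 13, August 23] → after → candidate.
Among candidates, earliest end is August 22 → handoff.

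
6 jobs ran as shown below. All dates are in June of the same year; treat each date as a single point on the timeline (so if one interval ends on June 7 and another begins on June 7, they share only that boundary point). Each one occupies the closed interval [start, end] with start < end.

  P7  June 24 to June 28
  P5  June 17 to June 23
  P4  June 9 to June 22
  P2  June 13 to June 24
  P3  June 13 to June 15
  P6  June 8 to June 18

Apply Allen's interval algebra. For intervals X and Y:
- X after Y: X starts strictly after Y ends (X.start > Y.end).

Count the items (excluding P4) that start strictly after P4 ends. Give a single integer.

1

Target P4 = [June 9, June 22].
P2 [June 13, June 24] → overlapped-by → no.
P3 [June 13, June 15] → during → no.
P5 [June 17, June 23] → overlapped-by → no.
P6 [June 8, June 18] → overlaps → no.
P7 [June 24, June 28] → after → counts.
Total: 1.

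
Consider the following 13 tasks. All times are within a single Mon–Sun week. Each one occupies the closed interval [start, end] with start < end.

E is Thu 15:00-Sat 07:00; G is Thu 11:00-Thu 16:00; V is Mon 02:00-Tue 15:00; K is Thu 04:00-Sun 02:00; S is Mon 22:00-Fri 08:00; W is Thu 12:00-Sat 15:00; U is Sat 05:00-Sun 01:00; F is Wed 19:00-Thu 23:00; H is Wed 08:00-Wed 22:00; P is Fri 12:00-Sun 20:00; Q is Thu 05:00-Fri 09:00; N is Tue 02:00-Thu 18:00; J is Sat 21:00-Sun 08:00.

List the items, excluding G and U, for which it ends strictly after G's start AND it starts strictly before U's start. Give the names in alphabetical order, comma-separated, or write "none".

E, F, K, N, P, Q, S, W

Conditions: its end is strictly after G's start (X.end > Thu 11:00) AND its start is strictly before U's start (X.start < Sat 05:00).
E: end Sat 07:00 > Thu 11:00? ✓; start Thu 15:00 < Sat 05:00? ✓ → yes.
F: end Thu 23:00 > Thu 11:00? ✓; start Wed 19:00 < Sat 05:00? ✓ → yes.
H: end Wed 22:00 > Thu 11:00? ✗; start Wed 08:00 < Sat 05:00? ✓ → no.
J: end Sun 08:00 > Thu 11:00? ✓; start Sat 21:00 < Sat 05:00? ✗ → no.
K: end Sun 02:00 > Thu 11:00? ✓; start Thu 04:00 < Sat 05:00? ✓ → yes.
N: end Thu 18:00 > Thu 11:00? ✓; start Tue 02:00 < Sat 05:00? ✓ → yes.
P: end Sun 20:00 > Thu 11:00? ✓; start Fri 12:00 < Sat 05:00? ✓ → yes.
Q: end Fri 09:00 > Thu 11:00? ✓; start Thu 05:00 < Sat 05:00? ✓ → yes.
S: end Fri 08:00 > Thu 11:00? ✓; start Mon 22:00 < Sat 05:00? ✓ → yes.
V: end Tue 15:00 > Thu 11:00? ✗; start Mon 02:00 < Sat 05:00? ✓ → no.
W: end Sat 15:00 > Thu 11:00? ✓; start Thu 12:00 < Sat 05:00? ✓ → yes.
Result: E, F, K, N, P, Q, S, W.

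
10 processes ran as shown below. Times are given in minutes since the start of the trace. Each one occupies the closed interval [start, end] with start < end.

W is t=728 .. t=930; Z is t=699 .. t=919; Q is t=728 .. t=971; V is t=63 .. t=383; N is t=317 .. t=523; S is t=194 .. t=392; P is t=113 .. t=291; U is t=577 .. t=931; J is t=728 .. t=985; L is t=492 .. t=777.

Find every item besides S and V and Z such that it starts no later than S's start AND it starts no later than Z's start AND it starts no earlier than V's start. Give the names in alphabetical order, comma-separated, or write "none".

P

Conditions: its start is no later than S's start (X.start <= t=194) AND its start is no later than Z's start (X.start <= t=699) AND its start is no earlier than V's start (X.start >= t=63).
J: start t=728 <= t=194? ✗; start t=728 <= t=699? ✗; start t=728 >= t=63? ✓ → no.
L: start t=492 <= t=194? ✗; start t=492 <= t=699? ✓; start t=492 >= t=63? ✓ → no.
N: start t=317 <= t=194? ✗; start t=317 <= t=699? ✓; start t=317 >= t=63? ✓ → no.
P: start t=113 <= t=194? ✓; start t=113 <= t=699? ✓; start t=113 >= t=63? ✓ → yes.
Q: start t=728 <= t=194? ✗; start t=728 <= t=699? ✗; start t=728 >= t=63? ✓ → no.
U: start t=577 <= t=194? ✗; start t=577 <= t=699? ✓; start t=577 >= t=63? ✓ → no.
W: start t=728 <= t=194? ✗; start t=728 <= t=699? ✗; start t=728 >= t=63? ✓ → no.
Result: P.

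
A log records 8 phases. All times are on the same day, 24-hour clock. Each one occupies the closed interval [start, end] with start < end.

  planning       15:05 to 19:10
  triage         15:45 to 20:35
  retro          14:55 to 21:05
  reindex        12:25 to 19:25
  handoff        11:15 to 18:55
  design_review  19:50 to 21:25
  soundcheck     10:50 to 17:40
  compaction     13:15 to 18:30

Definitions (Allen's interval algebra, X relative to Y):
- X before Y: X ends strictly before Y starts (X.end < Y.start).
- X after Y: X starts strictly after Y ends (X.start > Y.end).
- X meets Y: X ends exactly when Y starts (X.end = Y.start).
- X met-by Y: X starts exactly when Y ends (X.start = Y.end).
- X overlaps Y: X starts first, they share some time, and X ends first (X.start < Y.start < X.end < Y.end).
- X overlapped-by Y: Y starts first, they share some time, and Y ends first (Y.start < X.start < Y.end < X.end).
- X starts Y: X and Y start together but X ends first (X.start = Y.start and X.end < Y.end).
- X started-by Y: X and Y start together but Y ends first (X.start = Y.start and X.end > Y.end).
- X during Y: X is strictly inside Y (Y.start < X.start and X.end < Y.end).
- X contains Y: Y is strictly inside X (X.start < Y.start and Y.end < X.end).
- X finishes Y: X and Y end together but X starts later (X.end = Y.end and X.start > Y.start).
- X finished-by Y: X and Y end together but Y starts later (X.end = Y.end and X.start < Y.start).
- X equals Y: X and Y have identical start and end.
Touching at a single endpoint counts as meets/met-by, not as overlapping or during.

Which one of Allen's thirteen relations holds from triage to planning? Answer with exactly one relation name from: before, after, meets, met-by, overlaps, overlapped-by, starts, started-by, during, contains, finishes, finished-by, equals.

overlapped-by

triage = [15:45, 20:35]; planning = [15:05, 19:10].
Compare endpoints: triage.start > planning.start, triage.start < planning.end, triage.end > planning.start, triage.end > planning.end.
That pattern is 'overlapped-by'.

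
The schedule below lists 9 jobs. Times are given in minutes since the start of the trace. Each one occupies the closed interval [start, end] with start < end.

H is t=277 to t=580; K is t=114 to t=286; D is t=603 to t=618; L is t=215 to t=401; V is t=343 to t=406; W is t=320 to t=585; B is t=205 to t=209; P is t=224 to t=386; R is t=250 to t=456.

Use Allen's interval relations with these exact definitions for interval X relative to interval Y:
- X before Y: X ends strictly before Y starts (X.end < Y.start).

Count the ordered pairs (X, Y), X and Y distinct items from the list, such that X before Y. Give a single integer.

16

Checking all 72 ordered pairs for relation 'before'; matching pairs in alphabetical order:
(B, D): B before D ✓
(B, H): B before H ✓
(B, L): B before L ✓
(B, P): B before P ✓
(B, R): B before R ✓
(B, V): B before V ✓
(B, W): B before W ✓
(H, D): H before D ✓
(K, D): K before D ✓
(K, V): K before V ✓
(K, W): K before W ✓
(L, D): L before D ✓
(P, D): P before D ✓
(R, D): R before D ✓
(V, D): V before D ✓
(W, D): W before D ✓
Count: 16.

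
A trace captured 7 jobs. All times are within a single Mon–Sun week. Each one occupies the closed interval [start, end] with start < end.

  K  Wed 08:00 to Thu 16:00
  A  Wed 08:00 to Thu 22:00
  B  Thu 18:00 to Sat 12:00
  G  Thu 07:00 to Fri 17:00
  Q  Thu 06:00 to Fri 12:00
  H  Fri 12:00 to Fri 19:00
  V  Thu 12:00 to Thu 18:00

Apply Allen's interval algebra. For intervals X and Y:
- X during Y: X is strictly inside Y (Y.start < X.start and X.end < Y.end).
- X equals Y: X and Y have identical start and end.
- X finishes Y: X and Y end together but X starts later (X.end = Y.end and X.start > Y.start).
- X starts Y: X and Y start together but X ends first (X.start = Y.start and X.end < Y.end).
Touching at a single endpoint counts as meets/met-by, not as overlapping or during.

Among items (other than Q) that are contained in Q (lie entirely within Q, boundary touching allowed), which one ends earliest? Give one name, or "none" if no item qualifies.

V

Target Q = [Thu 06:00, Fri 12:00].
A [Wed 08:00, Thu 22:00] → overlaps → excluded.
B [Thu 18:00, Sat 12:00] → overlapped-by → excluded.
G [Thu 07:00, Fri 17:00] → overlapped-by → excluded.
H [Fri 12:00, Fri 19:00] → met-by → excluded.
K [Wed 08:00, Thu 16:00] → overlaps → excluded.
V [Thu 12:00, Thu 18:00] → during → candidate.
Among candidates, earliest end is Thu 18:00 → V.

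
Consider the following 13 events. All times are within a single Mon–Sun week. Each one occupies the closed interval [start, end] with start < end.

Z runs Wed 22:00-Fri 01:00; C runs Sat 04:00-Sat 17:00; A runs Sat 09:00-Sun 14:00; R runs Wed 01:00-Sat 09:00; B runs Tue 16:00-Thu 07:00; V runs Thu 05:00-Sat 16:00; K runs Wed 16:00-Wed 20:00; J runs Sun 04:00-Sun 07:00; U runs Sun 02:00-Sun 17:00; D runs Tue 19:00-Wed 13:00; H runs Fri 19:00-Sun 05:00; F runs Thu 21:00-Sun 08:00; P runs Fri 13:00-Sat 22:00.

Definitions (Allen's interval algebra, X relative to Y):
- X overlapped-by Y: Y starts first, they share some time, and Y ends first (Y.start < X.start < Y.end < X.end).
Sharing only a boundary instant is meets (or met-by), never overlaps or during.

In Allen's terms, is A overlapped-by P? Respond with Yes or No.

A = [Sat 09:00, Sun 14:00], P = [Fri 13:00, Sat 22:00].
Actual relation of A to P: overlapped-by.
Asked whether 'overlapped-by' holds → Yes.

Yes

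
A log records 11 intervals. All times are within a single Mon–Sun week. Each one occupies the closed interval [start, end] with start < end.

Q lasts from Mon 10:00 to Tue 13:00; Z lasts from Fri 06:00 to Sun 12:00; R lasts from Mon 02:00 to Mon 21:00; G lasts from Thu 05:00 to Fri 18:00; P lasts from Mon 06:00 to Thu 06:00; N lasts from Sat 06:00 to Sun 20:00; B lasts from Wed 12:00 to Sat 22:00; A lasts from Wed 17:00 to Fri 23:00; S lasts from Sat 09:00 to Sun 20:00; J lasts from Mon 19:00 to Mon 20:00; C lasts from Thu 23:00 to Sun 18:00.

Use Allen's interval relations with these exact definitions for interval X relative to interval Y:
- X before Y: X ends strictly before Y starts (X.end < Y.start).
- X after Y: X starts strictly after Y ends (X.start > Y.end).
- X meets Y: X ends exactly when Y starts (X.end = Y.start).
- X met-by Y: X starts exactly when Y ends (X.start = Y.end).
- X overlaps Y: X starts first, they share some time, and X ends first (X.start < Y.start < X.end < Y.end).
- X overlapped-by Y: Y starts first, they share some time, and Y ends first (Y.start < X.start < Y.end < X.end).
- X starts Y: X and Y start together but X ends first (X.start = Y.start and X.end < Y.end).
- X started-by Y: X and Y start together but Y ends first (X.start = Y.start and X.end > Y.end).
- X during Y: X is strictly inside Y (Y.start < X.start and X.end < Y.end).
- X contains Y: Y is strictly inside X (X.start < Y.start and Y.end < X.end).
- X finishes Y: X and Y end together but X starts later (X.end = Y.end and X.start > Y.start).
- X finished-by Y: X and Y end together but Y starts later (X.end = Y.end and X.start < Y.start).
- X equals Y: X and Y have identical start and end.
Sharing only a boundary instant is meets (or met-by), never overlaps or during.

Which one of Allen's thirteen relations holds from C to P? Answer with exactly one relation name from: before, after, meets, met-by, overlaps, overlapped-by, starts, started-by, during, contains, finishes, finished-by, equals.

C = [Thu 23:00, Sun 18:00]; P = [Mon 06:00, Thu 06:00].
Compare endpoints: C.start > P.start, C.start > P.end, C.end > P.start, C.end > P.end.
That pattern is 'after'.

after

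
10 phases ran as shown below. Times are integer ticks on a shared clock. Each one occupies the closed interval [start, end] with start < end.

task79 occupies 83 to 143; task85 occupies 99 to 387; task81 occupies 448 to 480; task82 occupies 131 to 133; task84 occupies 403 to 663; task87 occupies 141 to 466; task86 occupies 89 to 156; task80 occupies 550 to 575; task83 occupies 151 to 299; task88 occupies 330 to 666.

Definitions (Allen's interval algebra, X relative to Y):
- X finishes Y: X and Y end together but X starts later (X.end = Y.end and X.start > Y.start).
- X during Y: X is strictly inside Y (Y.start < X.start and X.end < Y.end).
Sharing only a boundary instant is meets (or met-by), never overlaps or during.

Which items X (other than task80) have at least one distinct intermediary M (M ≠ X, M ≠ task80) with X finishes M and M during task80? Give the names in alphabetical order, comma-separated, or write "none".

Target task80 = [550, 575].
Intermediaries M with M during task80: none.
Union: none.

none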